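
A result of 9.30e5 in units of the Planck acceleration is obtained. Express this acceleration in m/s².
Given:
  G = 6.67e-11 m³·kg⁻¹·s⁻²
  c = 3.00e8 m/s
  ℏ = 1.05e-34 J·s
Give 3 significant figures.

One Planck acceleration: a_P = √(c⁷/(ℏG)) = 5.59e51 m/s².
9.30e5 × 5.59e51 m/s² = 5.20e57 m/s²

5.20e57 m/s²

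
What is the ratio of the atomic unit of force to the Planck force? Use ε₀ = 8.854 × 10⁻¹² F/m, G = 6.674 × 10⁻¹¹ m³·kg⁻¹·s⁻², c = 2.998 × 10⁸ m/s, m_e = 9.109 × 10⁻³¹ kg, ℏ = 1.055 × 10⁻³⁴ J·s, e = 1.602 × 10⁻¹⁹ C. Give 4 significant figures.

6.791 × 10⁻⁵²

atomic unit of force: F_au = E_h/a₀ = m_e²e⁶/((4πε₀)³ℏ⁴) = 8.220 × 10⁻⁸ N
Planck force: F_P = c⁴/G = 1.210 × 10⁴⁴ N
ratio = 8.220 × 10⁻⁸ / 1.210 × 10⁴⁴ = 6.791 × 10⁻⁵²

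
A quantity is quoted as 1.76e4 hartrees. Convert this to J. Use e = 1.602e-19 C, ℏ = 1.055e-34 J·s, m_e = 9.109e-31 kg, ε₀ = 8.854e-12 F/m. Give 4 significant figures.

One hartree: E_h = m_e e⁴/(4πε₀ℏ)² = 4.354e-18 J.
1.76e4 × 4.354e-18 J = 7.664e-14 J

7.664e-14 J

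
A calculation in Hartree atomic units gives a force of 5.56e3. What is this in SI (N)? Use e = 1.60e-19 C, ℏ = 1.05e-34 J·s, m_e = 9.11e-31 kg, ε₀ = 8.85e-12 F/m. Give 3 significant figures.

One atomic unit of force: F_au = E_h/a₀ = m_e²e⁶/((4πε₀)³ℏ⁴) = 8.33e-8 N.
5.56e3 × 8.33e-8 N = 4.63e-4 N

4.63e-4 N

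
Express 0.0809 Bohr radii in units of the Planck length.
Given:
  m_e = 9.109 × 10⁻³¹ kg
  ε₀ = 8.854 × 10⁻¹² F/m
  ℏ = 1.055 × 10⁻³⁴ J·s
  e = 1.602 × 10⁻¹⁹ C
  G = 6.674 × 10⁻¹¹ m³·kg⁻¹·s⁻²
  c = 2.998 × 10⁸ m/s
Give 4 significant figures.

Bohr radius: a₀ = 4πε₀ℏ²/(m_e e²) = 5.297 × 10⁻¹¹ m
Planck length: ℓ_P = √(ℏG/c³) = 1.616 × 10⁻³⁵ m
0.0809 × 5.297 × 10⁻¹¹ / 1.616 × 10⁻³⁵ = 2.651 × 10²³

2.651 × 10²³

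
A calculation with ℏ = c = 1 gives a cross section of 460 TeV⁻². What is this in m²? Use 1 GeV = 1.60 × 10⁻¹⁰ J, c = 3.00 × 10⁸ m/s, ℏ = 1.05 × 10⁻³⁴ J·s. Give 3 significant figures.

Area is [L]² = [E]⁻²·(ℏc)²; restore (ℏc)².
1 GeV⁻² → (ℏc)² × (1 GeV in J)⁻² = 3.88 × 10⁻³² m².
Convert the energy scale: 460 TeV⁻² = 4.60 × 10⁻⁴ GeV⁻².
Result: 4.60 × 10⁻⁴ × 3.88 × 10⁻³² = 1.78 × 10⁻³⁵ m².

1.78 × 10⁻³⁵ m²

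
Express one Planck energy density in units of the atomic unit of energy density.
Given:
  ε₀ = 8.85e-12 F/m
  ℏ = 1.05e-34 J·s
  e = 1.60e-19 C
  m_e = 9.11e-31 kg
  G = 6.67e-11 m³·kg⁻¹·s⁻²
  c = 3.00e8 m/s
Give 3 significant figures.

Planck energy density: u_P = c⁷/(ℏG²) = 4.68e113 J/m³
atomic unit of energy density: u_au = E_h/a₀³ = m_e⁴e¹⁰/((4πε₀)⁵ℏ⁸) = 3.01e13 J/m³
ratio = 4.68e113 / 3.01e13 = 1.55e100

1.55e100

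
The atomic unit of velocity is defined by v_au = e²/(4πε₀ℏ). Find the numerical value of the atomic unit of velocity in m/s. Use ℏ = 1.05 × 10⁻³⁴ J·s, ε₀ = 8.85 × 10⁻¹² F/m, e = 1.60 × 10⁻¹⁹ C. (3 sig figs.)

2.19 × 10⁶ m/s

v_au = e²/(4πε₀ℏ)
  = 2.56 × 10⁻³⁸ / 1.17 × 10⁻⁴⁴
  = 2.19 × 10⁶ m/s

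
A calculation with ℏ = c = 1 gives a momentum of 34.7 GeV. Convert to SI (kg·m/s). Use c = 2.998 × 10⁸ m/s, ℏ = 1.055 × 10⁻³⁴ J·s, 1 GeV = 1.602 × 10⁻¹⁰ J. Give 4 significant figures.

1.854 × 10⁻¹⁷ kg·m/s

Momentum is [E]/c; divide by c.
1 GeV → 1/c × (1 GeV in J) = 5.344 × 10⁻¹⁹ kg·m/s.
Result: 34.7 × 5.344 × 10⁻¹⁹ = 1.854 × 10⁻¹⁷ kg·m/s.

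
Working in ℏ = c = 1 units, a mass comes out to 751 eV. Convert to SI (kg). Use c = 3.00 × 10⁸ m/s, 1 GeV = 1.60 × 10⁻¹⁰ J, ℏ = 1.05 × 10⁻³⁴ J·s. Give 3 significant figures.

1.34 × 10⁻³³ kg

Mass is [E]/c²; divide by c².
1 GeV → 1/c² × (1 GeV in J) = 1.78 × 10⁻²⁷ kg.
Convert the energy scale: 751 eV = 7.51 × 10⁻⁷ GeV.
Result: 7.51 × 10⁻⁷ × 1.78 × 10⁻²⁷ = 1.34 × 10⁻³³ kg.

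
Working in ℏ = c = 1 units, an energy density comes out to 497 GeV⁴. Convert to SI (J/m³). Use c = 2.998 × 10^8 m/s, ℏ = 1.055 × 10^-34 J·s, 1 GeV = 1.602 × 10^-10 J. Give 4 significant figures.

[E]/[L]³ = [E]⁴/(ℏc)³; restore (ℏc)⁻³.
1 GeV⁴ → 1/(ℏc)³ × (1 GeV in J)⁴ = 2.082 × 10^37 J/m³.
Result: 497 × 2.082 × 10^37 = 1.035 × 10^40 J/m³.

1.035 × 10^40 J/m³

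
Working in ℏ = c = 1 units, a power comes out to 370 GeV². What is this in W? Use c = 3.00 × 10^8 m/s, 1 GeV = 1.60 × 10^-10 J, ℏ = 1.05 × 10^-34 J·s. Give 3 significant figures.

Power is [E]/[T] = [E]²/ℏ.
1 GeV² → 1/ℏ × (1 GeV in J)² = 2.44 × 10^14 W.
Result: 370 × 2.44 × 10^14 = 9.02 × 10^16 W.

9.02 × 10^16 W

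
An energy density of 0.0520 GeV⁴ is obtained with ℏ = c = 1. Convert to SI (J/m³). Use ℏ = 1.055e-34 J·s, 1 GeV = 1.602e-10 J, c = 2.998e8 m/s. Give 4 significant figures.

[E]/[L]³ = [E]⁴/(ℏc)³; restore (ℏc)⁻³.
1 GeV⁴ → 1/(ℏc)³ × (1 GeV in J)⁴ = 2.082e37 J/m³.
Result: 0.0520 × 2.082e37 = 1.082e36 J/m³.

1.082e36 J/m³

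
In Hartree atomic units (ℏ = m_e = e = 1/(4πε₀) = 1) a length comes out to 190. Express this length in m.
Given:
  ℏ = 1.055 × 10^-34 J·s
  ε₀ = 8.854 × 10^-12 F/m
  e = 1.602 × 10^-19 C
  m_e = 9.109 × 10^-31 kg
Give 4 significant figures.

One Bohr radius: a₀ = 4πε₀ℏ²/(m_e e²) = 5.297 × 10^-11 m.
190 × 5.297 × 10^-11 m = 1.006 × 10^-8 m

1.006 × 10^-8 m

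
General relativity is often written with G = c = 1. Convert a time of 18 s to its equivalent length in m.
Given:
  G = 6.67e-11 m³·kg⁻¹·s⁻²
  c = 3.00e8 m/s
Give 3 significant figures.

Time → length via c.
18 s × (c) = 5.40e9 m

5.40e9 m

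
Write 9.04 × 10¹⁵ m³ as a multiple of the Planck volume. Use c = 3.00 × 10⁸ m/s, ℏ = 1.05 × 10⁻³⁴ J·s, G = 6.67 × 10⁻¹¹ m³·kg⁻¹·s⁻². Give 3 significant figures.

Planck volume: V_P = (ℏG/c³)^(3/2) = 4.18 × 10⁻¹⁰⁵ m³.
9.04 × 10¹⁵ / 4.18 × 10⁻¹⁰⁵ = 2.16 × 10¹²⁰

2.16 × 10¹²⁰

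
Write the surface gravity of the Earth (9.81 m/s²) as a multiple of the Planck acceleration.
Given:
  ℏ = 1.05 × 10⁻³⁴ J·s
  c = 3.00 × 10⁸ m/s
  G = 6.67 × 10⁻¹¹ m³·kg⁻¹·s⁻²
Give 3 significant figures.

Planck acceleration: a_P = √(c⁷/(ℏG)) = 5.59 × 10⁵¹ m/s².
9.81 / 5.59 × 10⁵¹ = 1.76 × 10⁻⁵¹

1.76 × 10⁻⁵¹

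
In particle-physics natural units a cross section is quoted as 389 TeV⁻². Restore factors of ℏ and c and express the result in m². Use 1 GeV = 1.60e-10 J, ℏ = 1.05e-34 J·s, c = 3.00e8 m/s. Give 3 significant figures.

Area is [L]² = [E]⁻²·(ℏc)²; restore (ℏc)².
1 GeV⁻² → (ℏc)² × (1 GeV in J)⁻² = 3.88e-32 m².
Convert the energy scale: 389 TeV⁻² = 3.89e-4 GeV⁻².
Result: 3.89e-4 × 3.88e-32 = 1.51e-35 m².

1.51e-35 m²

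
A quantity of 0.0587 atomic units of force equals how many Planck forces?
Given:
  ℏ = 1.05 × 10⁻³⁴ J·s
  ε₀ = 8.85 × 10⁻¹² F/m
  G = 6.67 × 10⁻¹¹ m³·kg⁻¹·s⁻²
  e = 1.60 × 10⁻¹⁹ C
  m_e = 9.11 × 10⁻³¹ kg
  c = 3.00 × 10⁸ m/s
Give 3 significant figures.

atomic unit of force: F_au = E_h/a₀ = m_e²e⁶/((4πε₀)³ℏ⁴) = 8.33 × 10⁻⁸ N
Planck force: F_P = c⁴/G = 1.21 × 10⁴⁴ N
0.0587 × 8.33 × 10⁻⁸ / 1.21 × 10⁴⁴ = 4.03 × 10⁻⁵³

4.03 × 10⁻⁵³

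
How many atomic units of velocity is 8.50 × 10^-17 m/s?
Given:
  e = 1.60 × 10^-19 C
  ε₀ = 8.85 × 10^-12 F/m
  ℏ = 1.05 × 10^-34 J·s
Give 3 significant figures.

atomic unit of velocity: v_au = e²/(4πε₀ℏ) = 2.19 × 10^6 m/s.
8.50 × 10^-17 / 2.19 × 10^6 = 3.88 × 10^-23

3.88 × 10^-23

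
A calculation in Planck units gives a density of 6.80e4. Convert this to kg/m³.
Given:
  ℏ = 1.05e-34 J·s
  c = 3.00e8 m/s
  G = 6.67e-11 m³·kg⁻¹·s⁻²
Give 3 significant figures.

One Planck density: ρ_P = c⁵/(ℏG²) = 5.20e96 kg/m³.
6.80e4 × 5.20e96 kg/m³ = 3.54e101 kg/m³

3.54e101 kg/m³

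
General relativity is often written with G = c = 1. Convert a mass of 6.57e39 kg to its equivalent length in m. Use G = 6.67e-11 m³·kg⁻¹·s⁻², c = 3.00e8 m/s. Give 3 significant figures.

4.87e12 m

In G = c = 1 units mass has dimensions of length; the conversion factor is G/c².
6.57e39 kg × (G/c²) = 4.87e12 m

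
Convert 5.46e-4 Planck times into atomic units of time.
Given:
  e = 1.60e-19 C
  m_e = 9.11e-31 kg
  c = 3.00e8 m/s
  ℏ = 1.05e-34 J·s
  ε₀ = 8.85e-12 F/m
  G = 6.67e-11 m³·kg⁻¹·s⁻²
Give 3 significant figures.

Planck time: t_P = √(ℏG/c⁵) = 5.37e-44 s
atomic unit of time: τ_au = (4πε₀)²ℏ³/(m_e e⁴) = 2.40e-17 s
5.46e-4 × 5.37e-44 / 2.40e-17 = 1.22e-30

1.22e-30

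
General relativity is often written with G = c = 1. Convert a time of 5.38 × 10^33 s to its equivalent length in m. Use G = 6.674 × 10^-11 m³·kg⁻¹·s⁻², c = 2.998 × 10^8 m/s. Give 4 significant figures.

1.613 × 10^42 m

Time → length via c.
5.38 × 10^33 s × (c) = 1.613 × 10^42 m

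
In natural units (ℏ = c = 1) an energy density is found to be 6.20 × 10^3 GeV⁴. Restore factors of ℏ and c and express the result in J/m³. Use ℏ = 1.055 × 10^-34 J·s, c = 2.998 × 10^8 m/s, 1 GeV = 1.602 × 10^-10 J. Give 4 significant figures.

1.291 × 10^41 J/m³

[E]/[L]³ = [E]⁴/(ℏc)³; restore (ℏc)⁻³.
1 GeV⁴ → 1/(ℏc)³ × (1 GeV in J)⁴ = 2.082 × 10^37 J/m³.
Result: 6.20 × 10^3 × 2.082 × 10^37 = 1.291 × 10^41 J/m³.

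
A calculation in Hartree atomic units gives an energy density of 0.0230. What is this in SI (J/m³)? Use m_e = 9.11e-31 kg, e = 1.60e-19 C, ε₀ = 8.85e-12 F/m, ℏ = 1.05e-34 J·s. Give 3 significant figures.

6.93e11 J/m³

One atomic unit of energy density: u_au = E_h/a₀³ = m_e⁴e¹⁰/((4πε₀)⁵ℏ⁸) = 3.01e13 J/m³.
0.0230 × 3.01e13 J/m³ = 6.93e11 J/m³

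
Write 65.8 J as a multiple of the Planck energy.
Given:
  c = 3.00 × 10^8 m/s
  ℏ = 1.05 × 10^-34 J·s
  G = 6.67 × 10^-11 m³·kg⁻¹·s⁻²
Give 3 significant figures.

Planck energy: E_P = √(ℏc⁵/G) = 1.96 × 10^9 J.
65.8 / 1.96 × 10^9 = 3.36 × 10^-8

3.36 × 10^-8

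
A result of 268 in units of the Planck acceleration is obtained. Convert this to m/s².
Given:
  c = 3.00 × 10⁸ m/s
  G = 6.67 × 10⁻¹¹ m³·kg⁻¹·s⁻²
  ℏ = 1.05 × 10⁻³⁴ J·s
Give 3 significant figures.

One Planck acceleration: a_P = √(c⁷/(ℏG)) = 5.59 × 10⁵¹ m/s².
268 × 5.59 × 10⁵¹ m/s² = 1.50 × 10⁵⁴ m/s²

1.50 × 10⁵⁴ m/s²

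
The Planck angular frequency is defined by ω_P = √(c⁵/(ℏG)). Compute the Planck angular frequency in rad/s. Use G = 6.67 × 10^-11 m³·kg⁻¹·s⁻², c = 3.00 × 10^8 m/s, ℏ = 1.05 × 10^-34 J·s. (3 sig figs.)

1.86 × 10^43 rad/s

ω_P = √(c⁵/(ℏG))
  = √(3.47 × 10^86)
  = 1.86 × 10^43 rad/s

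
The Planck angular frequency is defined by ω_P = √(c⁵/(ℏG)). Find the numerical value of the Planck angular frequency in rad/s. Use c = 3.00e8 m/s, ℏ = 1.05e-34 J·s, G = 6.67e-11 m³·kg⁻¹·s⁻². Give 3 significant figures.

1.86e43 rad/s

ω_P = √(c⁵/(ℏG))
  = √(3.47e86)
  = 1.86e43 rad/s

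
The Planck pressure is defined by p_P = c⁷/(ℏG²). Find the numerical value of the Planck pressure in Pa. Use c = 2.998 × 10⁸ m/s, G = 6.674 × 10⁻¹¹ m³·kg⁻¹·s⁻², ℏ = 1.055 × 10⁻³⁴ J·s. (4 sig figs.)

4.632 × 10¹¹³ Pa

p_P = c⁷/(ℏG²)
  = 2.177 × 10⁵⁹ / 4.699 × 10⁻⁵⁵
  = 4.632 × 10¹¹³ Pa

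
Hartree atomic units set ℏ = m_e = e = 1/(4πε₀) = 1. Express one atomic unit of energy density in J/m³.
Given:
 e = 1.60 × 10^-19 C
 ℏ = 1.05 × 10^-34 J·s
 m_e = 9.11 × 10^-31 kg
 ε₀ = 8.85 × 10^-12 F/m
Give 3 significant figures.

The unique combination of the constants set to 1 with dimensions of energy density is u_au = E_h/a₀³ = m_e⁴e¹⁰/((4πε₀)⁵ℏ⁸).
E_h = 4.38 × 10^-18 J
a₀ = 5.26 × 10^-11 m
E_h/a₀³ = 3.01 × 10^13 J/m³

3.01 × 10^13 J/m³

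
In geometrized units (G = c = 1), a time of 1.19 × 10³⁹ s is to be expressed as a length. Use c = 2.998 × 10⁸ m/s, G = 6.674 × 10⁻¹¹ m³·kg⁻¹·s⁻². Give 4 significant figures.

Time → length via c.
1.19 × 10³⁹ s × (c) = 3.568 × 10⁴⁷ m

3.568 × 10⁴⁷ m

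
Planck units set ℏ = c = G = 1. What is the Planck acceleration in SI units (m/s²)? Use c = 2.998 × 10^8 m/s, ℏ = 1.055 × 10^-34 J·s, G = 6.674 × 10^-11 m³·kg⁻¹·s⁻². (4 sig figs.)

From ℏ = c = G = 1 the acceleration scale is a_P = √(c⁷/(ℏG)).
  = √(3.092 × 10^103)
  = 5.560 × 10^51 m/s²

5.560 × 10^51 m/s²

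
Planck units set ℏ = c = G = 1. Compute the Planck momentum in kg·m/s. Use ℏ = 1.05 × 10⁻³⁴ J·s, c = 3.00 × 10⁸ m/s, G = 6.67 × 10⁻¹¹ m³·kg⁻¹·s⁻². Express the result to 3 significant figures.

From ℏ = c = G = 1 the momentum scale is p_P = √(ℏc³/G).
  = √(42.5)
  = 6.52 kg·m/s

6.52 kg·m/s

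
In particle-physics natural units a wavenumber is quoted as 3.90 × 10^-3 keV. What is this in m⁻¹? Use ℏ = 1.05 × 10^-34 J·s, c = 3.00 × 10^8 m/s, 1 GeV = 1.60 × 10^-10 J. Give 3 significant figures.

Inverse length is [E]/(ℏc).
1 GeV → 1/(ℏc) × (1 GeV in J) = 5.08 × 10^15 m⁻¹.
Convert the energy scale: 3.90 × 10^-3 keV = 3.90 × 10^-9 GeV.
Result: 3.90 × 10^-9 × 5.08 × 10^15 = 1.98 × 10^7 m⁻¹.

1.98 × 10^7 m⁻¹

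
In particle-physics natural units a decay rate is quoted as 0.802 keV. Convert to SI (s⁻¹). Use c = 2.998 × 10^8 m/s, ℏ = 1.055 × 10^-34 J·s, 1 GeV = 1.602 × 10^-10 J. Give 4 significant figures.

A rate is [E]/ℏ; divide by ℏ.
1 GeV → 1/ℏ × (1 GeV in J) = 1.518 × 10^24 s⁻¹.
Convert the energy scale: 0.802 keV = 8.02 × 10^-7 GeV.
Result: 8.02 × 10^-7 × 1.518 × 10^24 = 1.218 × 10^18 s⁻¹.

1.218 × 10^18 s⁻¹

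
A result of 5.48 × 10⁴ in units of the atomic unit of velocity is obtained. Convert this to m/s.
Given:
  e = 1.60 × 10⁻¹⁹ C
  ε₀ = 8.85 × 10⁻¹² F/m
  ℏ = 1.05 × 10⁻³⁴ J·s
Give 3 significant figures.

1.20 × 10¹¹ m/s

One atomic unit of velocity: v_au = e²/(4πε₀ℏ) = 2.19 × 10⁶ m/s.
5.48 × 10⁴ × 2.19 × 10⁶ m/s = 1.20 × 10¹¹ m/s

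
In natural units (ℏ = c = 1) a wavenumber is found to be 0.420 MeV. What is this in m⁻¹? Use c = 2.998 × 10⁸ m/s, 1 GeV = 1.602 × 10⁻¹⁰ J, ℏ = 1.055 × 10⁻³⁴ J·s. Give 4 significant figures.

2.127 × 10¹² m⁻¹

Inverse length is [E]/(ℏc).
1 GeV → 1/(ℏc) × (1 GeV in J) = 5.065 × 10¹⁵ m⁻¹.
Convert the energy scale: 0.420 MeV = 4.20 × 10⁻⁴ GeV.
Result: 4.20 × 10⁻⁴ × 5.065 × 10¹⁵ = 2.127 × 10¹² m⁻¹.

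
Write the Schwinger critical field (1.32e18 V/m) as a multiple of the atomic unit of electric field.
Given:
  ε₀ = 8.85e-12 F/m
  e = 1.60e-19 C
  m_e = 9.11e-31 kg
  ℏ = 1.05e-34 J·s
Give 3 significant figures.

atomic unit of electric field: E_au = E_h/(e a₀) = m_e²e⁵/((4πε₀)³ℏ⁴) = 5.20e11 V/m.
1.32e18 / 5.20e11 = 2.54e6

2.54e6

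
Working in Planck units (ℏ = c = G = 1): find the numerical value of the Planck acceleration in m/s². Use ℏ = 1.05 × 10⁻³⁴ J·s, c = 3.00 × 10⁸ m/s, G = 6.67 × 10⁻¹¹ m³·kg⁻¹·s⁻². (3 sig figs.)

Dimensional analysis gives a_P = √(c⁷/(ℏG)).
  = √(3.12 × 10¹⁰³)
  = 5.59 × 10⁵¹ m/s²

5.59 × 10⁵¹ m/s²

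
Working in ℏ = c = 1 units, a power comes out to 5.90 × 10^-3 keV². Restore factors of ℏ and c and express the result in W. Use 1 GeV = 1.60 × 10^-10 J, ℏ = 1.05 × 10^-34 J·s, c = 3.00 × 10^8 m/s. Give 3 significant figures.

1.44 W

Power is [E]/[T] = [E]²/ℏ.
1 GeV² → 1/ℏ × (1 GeV in J)² = 2.44 × 10^14 W.
Convert the energy scale: 5.90 × 10^-3 keV² = 5.90 × 10^-15 GeV².
Result: 5.90 × 10^-15 × 2.44 × 10^14 = 1.44 W.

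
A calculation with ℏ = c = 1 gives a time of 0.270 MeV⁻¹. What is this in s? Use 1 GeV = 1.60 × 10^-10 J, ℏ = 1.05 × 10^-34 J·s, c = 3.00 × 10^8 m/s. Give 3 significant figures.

1.77 × 10^-22 s

A time is [E]⁻¹ in ℏ=c=1; restore one factor of ℏ.
1 GeV⁻¹ → ℏ × (1 GeV in J)⁻¹ = 6.56 × 10^-25 s.
Convert the energy scale: 0.270 MeV⁻¹ = 270 GeV⁻¹.
Result: 270 × 6.56 × 10^-25 = 1.77 × 10^-22 s.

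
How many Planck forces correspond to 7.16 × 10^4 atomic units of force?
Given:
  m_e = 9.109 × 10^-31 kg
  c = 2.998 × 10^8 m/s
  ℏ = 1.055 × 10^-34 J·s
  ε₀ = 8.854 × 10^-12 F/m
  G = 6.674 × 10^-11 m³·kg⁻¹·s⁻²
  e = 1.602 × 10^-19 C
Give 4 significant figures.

atomic unit of force: F_au = E_h/a₀ = m_e²e⁶/((4πε₀)³ℏ⁴) = 8.220 × 10^-8 N
Planck force: F_P = c⁴/G = 1.210 × 10^44 N
7.16 × 10^4 × 8.220 × 10^-8 / 1.210 × 10^44 = 4.862 × 10^-47

4.862 × 10^-47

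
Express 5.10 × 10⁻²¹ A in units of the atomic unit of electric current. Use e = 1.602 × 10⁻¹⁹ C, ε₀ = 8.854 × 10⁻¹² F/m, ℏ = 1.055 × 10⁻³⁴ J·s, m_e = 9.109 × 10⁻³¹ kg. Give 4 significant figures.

atomic unit of electric current: I_au = e E_h/ℏ = m_e e⁵/((4πε₀)²ℏ³) = 6.612 × 10⁻³ A.
5.10 × 10⁻²¹ / 6.612 × 10⁻³ = 7.713 × 10⁻¹⁹

7.713 × 10⁻¹⁹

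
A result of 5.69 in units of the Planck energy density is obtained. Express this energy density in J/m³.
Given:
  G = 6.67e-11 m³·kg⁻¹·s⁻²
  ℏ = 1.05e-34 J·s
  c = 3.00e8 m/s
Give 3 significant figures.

2.66e114 J/m³

One Planck energy density: u_P = c⁷/(ℏG²) = 4.68e113 J/m³.
5.69 × 4.68e113 J/m³ = 2.66e114 J/m³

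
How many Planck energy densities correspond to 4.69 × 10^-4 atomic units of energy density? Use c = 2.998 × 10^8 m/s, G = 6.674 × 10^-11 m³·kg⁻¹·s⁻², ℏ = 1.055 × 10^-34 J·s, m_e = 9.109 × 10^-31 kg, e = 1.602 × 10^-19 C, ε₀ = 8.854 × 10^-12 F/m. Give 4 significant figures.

2.966 × 10^-104

atomic unit of energy density: u_au = E_h/a₀³ = m_e⁴e¹⁰/((4πε₀)⁵ℏ⁸) = 2.929 × 10^13 J/m³
Planck energy density: u_P = c⁷/(ℏG²) = 4.632 × 10^113 J/m³
4.69 × 10^-4 × 2.929 × 10^13 / 4.632 × 10^113 = 2.966 × 10^-104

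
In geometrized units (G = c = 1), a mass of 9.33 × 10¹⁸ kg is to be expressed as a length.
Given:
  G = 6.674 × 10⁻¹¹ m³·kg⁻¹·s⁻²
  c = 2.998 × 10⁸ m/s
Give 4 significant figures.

6.928 × 10⁻⁹ m

In G = c = 1 units mass has dimensions of length; the conversion factor is G/c².
9.33 × 10¹⁸ kg × (G/c²) = 6.928 × 10⁻⁹ m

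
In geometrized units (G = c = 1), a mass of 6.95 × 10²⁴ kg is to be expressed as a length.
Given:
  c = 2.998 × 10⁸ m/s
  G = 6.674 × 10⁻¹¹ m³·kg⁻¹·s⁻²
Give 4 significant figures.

In G = c = 1 units mass has dimensions of length; the conversion factor is G/c².
6.95 × 10²⁴ kg × (G/c²) = 5.161 × 10⁻³ m

5.161 × 10⁻³ m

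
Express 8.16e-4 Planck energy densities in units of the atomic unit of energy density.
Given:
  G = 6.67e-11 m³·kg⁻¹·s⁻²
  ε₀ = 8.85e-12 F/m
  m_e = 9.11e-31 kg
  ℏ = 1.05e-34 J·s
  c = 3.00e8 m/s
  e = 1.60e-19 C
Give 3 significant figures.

1.27e97

Planck energy density: u_P = c⁷/(ℏG²) = 4.68e113 J/m³
atomic unit of energy density: u_au = E_h/a₀³ = m_e⁴e¹⁰/((4πε₀)⁵ℏ⁸) = 3.01e13 J/m³
8.16e-4 × 4.68e113 / 3.01e13 = 1.27e97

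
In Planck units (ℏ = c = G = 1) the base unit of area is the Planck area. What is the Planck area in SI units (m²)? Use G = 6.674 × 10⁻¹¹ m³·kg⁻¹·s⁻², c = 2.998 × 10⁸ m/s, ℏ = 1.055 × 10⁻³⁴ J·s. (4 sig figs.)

A_P = ℏG/c³
  = 7.041 × 10⁻⁴⁵ / 2.695 × 10²⁵
  = 2.613 × 10⁻⁷⁰ m²

2.613 × 10⁻⁷⁰ m²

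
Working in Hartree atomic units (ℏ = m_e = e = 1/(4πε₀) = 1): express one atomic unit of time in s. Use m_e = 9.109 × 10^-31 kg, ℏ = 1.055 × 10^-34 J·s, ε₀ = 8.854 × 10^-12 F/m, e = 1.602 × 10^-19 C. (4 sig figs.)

Dimensional analysis gives τ_au = (4πε₀)²ℏ³/(m_e e⁴).
E_h = 4.354 × 10^-18 J
ℏ/E_h = 2.423 × 10^-17 s

2.423 × 10^-17 s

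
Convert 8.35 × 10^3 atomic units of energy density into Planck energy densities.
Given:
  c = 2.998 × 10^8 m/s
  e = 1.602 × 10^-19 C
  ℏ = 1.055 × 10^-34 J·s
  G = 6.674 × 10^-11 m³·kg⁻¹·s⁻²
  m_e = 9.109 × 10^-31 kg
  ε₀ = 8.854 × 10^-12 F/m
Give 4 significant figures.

5.280 × 10^-97

atomic unit of energy density: u_au = E_h/a₀³ = m_e⁴e¹⁰/((4πε₀)⁵ℏ⁸) = 2.929 × 10^13 J/m³
Planck energy density: u_P = c⁷/(ℏG²) = 4.632 × 10^113 J/m³
8.35 × 10^3 × 2.929 × 10^13 / 4.632 × 10^113 = 5.280 × 10^-97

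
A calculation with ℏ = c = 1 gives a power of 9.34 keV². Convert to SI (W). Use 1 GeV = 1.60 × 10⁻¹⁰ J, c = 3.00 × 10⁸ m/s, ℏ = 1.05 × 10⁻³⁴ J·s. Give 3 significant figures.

2.28 × 10³ W

Power is [E]/[T] = [E]²/ℏ.
1 GeV² → 1/ℏ × (1 GeV in J)² = 2.44 × 10¹⁴ W.
Convert the energy scale: 9.34 keV² = 9.34 × 10⁻¹² GeV².
Result: 9.34 × 10⁻¹² × 2.44 × 10¹⁴ = 2.28 × 10³ W.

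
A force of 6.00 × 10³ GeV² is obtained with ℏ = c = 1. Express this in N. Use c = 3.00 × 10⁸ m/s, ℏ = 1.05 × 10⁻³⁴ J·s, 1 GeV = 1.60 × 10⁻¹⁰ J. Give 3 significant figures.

Force is [E]/[L] = [E]²/(ℏc); restore (ℏc)⁻¹.
1 GeV² → 1/(ℏc) × (1 GeV in J)² = 8.13 × 10⁵ N.
Result: 6.00 × 10³ × 8.13 × 10⁵ = 4.88 × 10⁹ N.

4.88 × 10⁹ N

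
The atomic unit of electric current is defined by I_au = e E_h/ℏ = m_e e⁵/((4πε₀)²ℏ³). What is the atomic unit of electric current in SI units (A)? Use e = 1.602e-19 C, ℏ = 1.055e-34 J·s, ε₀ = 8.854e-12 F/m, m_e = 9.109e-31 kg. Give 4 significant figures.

6.612e-3 A

I_au = e E_h/ℏ = m_e e⁵/((4πε₀)²ℏ³)
E_h = 4.354e-18 J
e·E_h/ℏ = 6.612e-3 A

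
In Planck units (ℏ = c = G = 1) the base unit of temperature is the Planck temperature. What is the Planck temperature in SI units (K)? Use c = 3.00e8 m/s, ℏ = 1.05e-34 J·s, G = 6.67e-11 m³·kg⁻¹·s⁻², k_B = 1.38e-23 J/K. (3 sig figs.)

T_P = √(ℏc⁵/G) / k_B
  = √(3.83e18) × 7.25e22
  = 1.42e32 K

1.42e32 K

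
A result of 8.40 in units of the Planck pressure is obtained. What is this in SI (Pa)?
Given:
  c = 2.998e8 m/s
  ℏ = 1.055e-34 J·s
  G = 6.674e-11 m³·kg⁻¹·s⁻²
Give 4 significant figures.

One Planck pressure: p_P = c⁷/(ℏG²) = 4.632e113 Pa.
8.40 × 4.632e113 Pa = 3.891e114 Pa

3.891e114 Pa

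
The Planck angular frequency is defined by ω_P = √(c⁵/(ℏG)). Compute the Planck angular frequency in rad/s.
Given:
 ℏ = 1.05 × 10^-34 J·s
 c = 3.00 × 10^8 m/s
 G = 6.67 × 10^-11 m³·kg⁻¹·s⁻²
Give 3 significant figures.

ω_P = √(c⁵/(ℏG))
  = √(3.47 × 10^86)
  = 1.86 × 10^43 rad/s

1.86 × 10^43 rad/s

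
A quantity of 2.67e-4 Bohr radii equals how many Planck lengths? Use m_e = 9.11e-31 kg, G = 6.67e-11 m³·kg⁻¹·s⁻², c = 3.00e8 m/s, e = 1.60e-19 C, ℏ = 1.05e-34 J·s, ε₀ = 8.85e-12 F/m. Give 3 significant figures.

8.72e20

Bohr radius: a₀ = 4πε₀ℏ²/(m_e e²) = 5.26e-11 m
Planck length: ℓ_P = √(ℏG/c³) = 1.61e-35 m
2.67e-4 × 5.26e-11 / 1.61e-35 = 8.72e20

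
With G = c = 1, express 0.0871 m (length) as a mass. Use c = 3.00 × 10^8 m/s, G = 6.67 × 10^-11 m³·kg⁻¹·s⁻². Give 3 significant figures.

Length → mass via c²/G.
0.0871 m × (c²/G) = 1.18 × 10^26 kg

1.18 × 10^26 kg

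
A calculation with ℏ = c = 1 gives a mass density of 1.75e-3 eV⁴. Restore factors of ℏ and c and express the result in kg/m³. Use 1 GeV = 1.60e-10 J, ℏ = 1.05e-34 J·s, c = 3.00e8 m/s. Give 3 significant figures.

Mass density is [E]/(c²[L]³) = [E]⁴/(ℏ³c⁵).
1 GeV⁴ → 1/(ℏ³c⁵) × (1 GeV in J)⁴ = 2.33e20 kg/m³.
Convert the energy scale: 1.75e-3 eV⁴ = 1.75e-39 GeV⁴.
Result: 1.75e-39 × 2.33e20 = 4.08e-19 kg/m³.

4.08e-19 kg/m³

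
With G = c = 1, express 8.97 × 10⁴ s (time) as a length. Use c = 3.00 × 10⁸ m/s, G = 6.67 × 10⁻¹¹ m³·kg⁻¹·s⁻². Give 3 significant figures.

2.69 × 10¹³ m

Time → length via c.
8.97 × 10⁴ s × (c) = 2.69 × 10¹³ m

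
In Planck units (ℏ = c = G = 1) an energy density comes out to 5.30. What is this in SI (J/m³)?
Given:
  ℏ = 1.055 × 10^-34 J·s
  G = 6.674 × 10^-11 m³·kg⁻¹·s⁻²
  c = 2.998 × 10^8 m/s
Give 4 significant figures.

One Planck energy density: u_P = c⁷/(ℏG²) = 4.632 × 10^113 J/m³.
5.30 × 4.632 × 10^113 J/m³ = 2.455 × 10^114 J/m³

2.455 × 10^114 J/m³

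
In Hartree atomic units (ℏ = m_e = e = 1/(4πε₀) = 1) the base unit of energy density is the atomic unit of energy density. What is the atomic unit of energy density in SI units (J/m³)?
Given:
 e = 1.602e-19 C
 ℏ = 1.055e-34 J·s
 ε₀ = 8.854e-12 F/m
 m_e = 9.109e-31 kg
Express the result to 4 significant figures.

u_au = E_h/a₀³ = m_e⁴e¹⁰/((4πε₀)⁵ℏ⁸)
E_h = 4.354e-18 J
a₀ = 5.297e-11 m
E_h/a₀³ = 2.929e13 J/m³

2.929e13 J/m³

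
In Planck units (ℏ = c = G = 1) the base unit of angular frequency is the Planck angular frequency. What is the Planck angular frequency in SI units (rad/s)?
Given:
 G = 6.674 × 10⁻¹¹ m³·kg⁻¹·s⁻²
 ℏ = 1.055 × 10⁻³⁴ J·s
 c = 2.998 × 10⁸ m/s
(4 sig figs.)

1.855 × 10⁴³ rad/s

ω_P = √(c⁵/(ℏG))
  = √(3.440 × 10⁸⁶)
  = 1.855 × 10⁴³ rad/s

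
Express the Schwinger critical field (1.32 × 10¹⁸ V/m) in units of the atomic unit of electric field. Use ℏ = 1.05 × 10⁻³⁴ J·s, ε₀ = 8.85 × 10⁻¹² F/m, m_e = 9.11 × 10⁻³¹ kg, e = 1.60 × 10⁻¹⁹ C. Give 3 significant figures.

atomic unit of electric field: E_au = E_h/(e a₀) = m_e²e⁵/((4πε₀)³ℏ⁴) = 5.20 × 10¹¹ V/m.
1.32 × 10¹⁸ / 5.20 × 10¹¹ = 2.54 × 10⁶

2.54 × 10⁶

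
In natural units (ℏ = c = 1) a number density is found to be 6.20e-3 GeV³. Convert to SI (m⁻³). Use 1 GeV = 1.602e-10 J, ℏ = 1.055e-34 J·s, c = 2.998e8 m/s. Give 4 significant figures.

Number density is [L]⁻³ = [E]³/(ℏc)³.
1 GeV³ → 1/(ℏc)³ × (1 GeV in J)³ = 1.299e47 m⁻³.
Result: 6.20e-3 × 1.299e47 = 8.056e44 m⁻³.

8.056e44 m⁻³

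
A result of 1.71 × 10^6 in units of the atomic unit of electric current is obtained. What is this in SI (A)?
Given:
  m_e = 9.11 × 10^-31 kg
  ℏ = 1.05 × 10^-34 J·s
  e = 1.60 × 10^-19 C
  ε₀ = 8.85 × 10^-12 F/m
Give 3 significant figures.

1.14 × 10^4 A

One atomic unit of electric current: I_au = e E_h/ℏ = m_e e⁵/((4πε₀)²ℏ³) = 6.67 × 10^-3 A.
1.71 × 10^6 × 6.67 × 10^-3 A = 1.14 × 10^4 A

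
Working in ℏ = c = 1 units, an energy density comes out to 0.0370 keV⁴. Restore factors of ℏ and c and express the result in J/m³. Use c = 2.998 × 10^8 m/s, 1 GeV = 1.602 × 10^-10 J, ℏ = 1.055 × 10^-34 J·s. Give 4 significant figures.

7.702 × 10^11 J/m³

[E]/[L]³ = [E]⁴/(ℏc)³; restore (ℏc)⁻³.
1 GeV⁴ → 1/(ℏc)³ × (1 GeV in J)⁴ = 2.082 × 10^37 J/m³.
Convert the energy scale: 0.0370 keV⁴ = 3.70 × 10^-26 GeV⁴.
Result: 3.70 × 10^-26 × 2.082 × 10^37 = 7.702 × 10^11 J/m³.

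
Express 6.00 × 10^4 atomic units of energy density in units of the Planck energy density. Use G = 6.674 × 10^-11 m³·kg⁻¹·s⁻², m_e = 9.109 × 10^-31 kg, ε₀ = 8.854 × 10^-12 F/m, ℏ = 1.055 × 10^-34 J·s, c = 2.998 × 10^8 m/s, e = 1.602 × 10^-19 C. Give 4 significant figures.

atomic unit of energy density: u_au = E_h/a₀³ = m_e⁴e¹⁰/((4πε₀)⁵ℏ⁸) = 2.929 × 10^13 J/m³
Planck energy density: u_P = c⁷/(ℏG²) = 4.632 × 10^113 J/m³
6.00 × 10^4 × 2.929 × 10^13 / 4.632 × 10^113 = 3.794 × 10^-96

3.794 × 10^-96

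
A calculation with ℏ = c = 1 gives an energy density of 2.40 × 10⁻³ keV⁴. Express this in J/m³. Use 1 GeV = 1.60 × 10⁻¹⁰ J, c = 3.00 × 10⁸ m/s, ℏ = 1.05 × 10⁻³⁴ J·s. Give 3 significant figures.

5.03 × 10¹⁰ J/m³

[E]/[L]³ = [E]⁴/(ℏc)³; restore (ℏc)⁻³.
1 GeV⁴ → 1/(ℏc)³ × (1 GeV in J)⁴ = 2.10 × 10³⁷ J/m³.
Convert the energy scale: 2.40 × 10⁻³ keV⁴ = 2.40 × 10⁻²⁷ GeV⁴.
Result: 2.40 × 10⁻²⁷ × 2.10 × 10³⁷ = 5.03 × 10¹⁰ J/m³.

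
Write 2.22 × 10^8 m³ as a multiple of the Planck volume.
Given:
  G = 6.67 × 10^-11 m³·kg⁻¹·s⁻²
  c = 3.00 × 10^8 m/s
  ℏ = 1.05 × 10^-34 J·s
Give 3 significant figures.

5.31 × 10^112

Planck volume: V_P = (ℏG/c³)^(3/2) = 4.18 × 10^-105 m³.
2.22 × 10^8 / 4.18 × 10^-105 = 5.31 × 10^112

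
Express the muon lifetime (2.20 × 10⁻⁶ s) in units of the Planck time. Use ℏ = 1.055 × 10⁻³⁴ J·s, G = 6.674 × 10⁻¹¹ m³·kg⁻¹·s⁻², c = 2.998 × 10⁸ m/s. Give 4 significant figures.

Planck time: t_P = √(ℏG/c⁵) = 5.392 × 10⁻⁴⁴ s.
2.20 × 10⁻⁶ / 5.392 × 10⁻⁴⁴ = 4.080 × 10³⁷

4.080 × 10³⁷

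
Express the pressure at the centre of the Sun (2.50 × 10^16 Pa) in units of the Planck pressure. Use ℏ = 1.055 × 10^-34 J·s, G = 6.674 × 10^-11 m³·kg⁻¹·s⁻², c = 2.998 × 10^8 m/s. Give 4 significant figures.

5.397 × 10^-98

Planck pressure: p_P = c⁷/(ℏG²) = 4.632 × 10^113 Pa.
2.50 × 10^16 / 4.632 × 10^113 = 5.397 × 10^-98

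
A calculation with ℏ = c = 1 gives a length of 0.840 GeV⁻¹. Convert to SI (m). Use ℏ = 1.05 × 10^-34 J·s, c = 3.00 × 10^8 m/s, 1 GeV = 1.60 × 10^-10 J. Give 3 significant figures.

1.65 × 10^-16 m

A length is [E]⁻¹ in ℏ=c=1; restore one factor of ℏc.
1 GeV⁻¹ → ℏc × (1 GeV in J)⁻¹ = 1.97 × 10^-16 m.
Result: 0.840 × 1.97 × 10^-16 = 1.65 × 10^-16 m.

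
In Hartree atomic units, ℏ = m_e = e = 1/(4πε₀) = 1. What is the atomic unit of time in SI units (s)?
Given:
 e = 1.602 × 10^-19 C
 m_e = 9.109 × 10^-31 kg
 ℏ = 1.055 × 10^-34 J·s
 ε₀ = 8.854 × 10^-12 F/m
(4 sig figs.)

Dimensional analysis gives τ_au = (4πε₀)²ℏ³/(m_e e⁴).
E_h = 4.354 × 10^-18 J
ℏ/E_h = 2.423 × 10^-17 s

2.423 × 10^-17 s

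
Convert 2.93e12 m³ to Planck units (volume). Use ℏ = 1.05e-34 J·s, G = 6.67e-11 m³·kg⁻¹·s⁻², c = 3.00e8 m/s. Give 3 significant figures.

7.01e116

Planck volume: V_P = (ℏG/c³)^(3/2) = 4.18e-105 m³.
2.93e12 / 4.18e-105 = 7.01e116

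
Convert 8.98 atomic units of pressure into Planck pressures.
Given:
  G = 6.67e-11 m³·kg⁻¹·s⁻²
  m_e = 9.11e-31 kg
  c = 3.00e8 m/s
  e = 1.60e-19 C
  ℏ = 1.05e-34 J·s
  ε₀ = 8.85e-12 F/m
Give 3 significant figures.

atomic unit of pressure: P_au = E_h/a₀³ = m_e⁴e¹⁰/((4πε₀)⁵ℏ⁸) = 3.01e13 Pa
Planck pressure: p_P = c⁷/(ℏG²) = 4.68e113 Pa
8.98 × 3.01e13 / 4.68e113 = 5.78e-100

5.78e-100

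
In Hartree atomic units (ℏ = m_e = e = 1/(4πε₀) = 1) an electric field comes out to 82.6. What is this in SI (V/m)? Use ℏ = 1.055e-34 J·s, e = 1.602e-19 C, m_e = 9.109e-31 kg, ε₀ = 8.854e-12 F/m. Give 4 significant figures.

4.238e13 V/m

One atomic unit of electric field: E_au = E_h/(e a₀) = m_e²e⁵/((4πε₀)³ℏ⁴) = 5.131e11 V/m.
82.6 × 5.131e11 V/m = 4.238e13 V/m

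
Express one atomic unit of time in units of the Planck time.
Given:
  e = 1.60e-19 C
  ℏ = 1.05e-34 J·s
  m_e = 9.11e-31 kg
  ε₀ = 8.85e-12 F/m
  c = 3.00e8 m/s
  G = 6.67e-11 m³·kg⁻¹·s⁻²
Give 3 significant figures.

atomic unit of time: τ_au = (4πε₀)²ℏ³/(m_e e⁴) = 2.40e-17 s
Planck time: t_P = √(ℏG/c⁵) = 5.37e-44 s
ratio = 2.40e-17 / 5.37e-44 = 4.47e26

4.47e26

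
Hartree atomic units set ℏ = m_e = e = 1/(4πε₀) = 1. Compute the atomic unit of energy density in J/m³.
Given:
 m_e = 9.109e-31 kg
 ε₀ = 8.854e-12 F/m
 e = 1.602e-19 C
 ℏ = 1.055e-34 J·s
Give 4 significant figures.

2.929e13 J/m³

The unique combination of the constants set to 1 with dimensions of energy density is u_au = E_h/a₀³ = m_e⁴e¹⁰/((4πε₀)⁵ℏ⁸).
E_h = 4.354e-18 J
a₀ = 5.297e-11 m
E_h/a₀³ = 2.929e13 J/m³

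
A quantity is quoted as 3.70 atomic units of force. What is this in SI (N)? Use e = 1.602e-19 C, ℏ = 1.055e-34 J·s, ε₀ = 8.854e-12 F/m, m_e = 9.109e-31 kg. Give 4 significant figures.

3.041e-7 N

One atomic unit of force: F_au = E_h/a₀ = m_e²e⁶/((4πε₀)³ℏ⁴) = 8.220e-8 N.
3.70 × 8.220e-8 N = 3.041e-7 N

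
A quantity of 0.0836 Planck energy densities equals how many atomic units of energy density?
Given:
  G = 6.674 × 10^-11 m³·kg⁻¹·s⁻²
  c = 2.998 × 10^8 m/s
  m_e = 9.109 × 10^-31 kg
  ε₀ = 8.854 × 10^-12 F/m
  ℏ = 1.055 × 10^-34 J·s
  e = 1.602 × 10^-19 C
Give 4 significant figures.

1.322 × 10^99

Planck energy density: u_P = c⁷/(ℏG²) = 4.632 × 10^113 J/m³
atomic unit of energy density: u_au = E_h/a₀³ = m_e⁴e¹⁰/((4πε₀)⁵ℏ⁸) = 2.929 × 10^13 J/m³
0.0836 × 4.632 × 10^113 / 2.929 × 10^13 = 1.322 × 10^99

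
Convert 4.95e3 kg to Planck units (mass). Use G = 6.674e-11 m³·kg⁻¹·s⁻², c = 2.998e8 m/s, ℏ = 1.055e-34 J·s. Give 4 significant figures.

Planck mass: m_P = √(ℏc/G) = 2.177e-8 kg.
4.95e3 / 2.177e-8 = 2.274e11

2.274e11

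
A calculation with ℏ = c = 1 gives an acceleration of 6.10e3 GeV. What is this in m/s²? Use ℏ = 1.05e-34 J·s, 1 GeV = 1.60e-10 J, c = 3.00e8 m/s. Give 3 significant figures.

2.79e36 m/s²

Acceleration is [L]/[T]² = c·[E]/ℏ.
1 GeV → c/ℏ × (1 GeV in J) = 4.57e32 m/s².
Result: 6.10e3 × 4.57e32 = 2.79e36 m/s².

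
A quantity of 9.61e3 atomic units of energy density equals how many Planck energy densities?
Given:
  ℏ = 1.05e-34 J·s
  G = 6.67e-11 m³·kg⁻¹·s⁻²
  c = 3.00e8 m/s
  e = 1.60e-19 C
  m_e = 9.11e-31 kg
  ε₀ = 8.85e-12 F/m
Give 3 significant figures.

6.18e-97

atomic unit of energy density: u_au = E_h/a₀³ = m_e⁴e¹⁰/((4πε₀)⁵ℏ⁸) = 3.01e13 J/m³
Planck energy density: u_P = c⁷/(ℏG²) = 4.68e113 J/m³
9.61e3 × 3.01e13 / 4.68e113 = 6.18e-97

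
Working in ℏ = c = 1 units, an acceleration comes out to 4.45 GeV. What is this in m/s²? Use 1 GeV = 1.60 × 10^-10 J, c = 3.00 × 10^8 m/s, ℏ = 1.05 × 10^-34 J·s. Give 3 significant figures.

2.03 × 10^33 m/s²

Acceleration is [L]/[T]² = c·[E]/ℏ.
1 GeV → c/ℏ × (1 GeV in J) = 4.57 × 10^32 m/s².
Result: 4.45 × 4.57 × 10^32 = 2.03 × 10^33 m/s².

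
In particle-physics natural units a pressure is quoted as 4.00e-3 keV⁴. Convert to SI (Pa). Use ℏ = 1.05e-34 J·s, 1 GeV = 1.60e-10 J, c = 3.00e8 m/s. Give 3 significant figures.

8.39e10 Pa

Pressure is [E]/[L]³ = [E]⁴/(ℏc)³.
1 GeV⁴ → 1/(ℏc)³ × (1 GeV in J)⁴ = 2.10e37 Pa.
Convert the energy scale: 4.00e-3 keV⁴ = 4.00e-27 GeV⁴.
Result: 4.00e-27 × 2.10e37 = 8.39e10 Pa.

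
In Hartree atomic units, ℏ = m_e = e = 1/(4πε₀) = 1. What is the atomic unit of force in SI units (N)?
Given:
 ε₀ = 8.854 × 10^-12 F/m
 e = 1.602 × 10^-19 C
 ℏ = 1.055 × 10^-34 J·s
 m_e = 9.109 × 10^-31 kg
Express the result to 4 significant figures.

The unique combination of the constants set to 1 with dimensions of force is F_au = E_h/a₀ = m_e²e⁶/((4πε₀)³ℏ⁴).
E_h = 4.354 × 10^-18 J
a₀ = 5.297 × 10^-11 m
E_h/a₀ = 8.220 × 10^-8 N

8.220 × 10^-8 N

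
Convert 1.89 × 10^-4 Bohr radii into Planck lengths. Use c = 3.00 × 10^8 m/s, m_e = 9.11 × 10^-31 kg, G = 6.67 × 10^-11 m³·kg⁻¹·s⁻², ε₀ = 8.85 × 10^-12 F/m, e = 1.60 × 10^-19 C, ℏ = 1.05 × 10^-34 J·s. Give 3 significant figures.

Bohr radius: a₀ = 4πε₀ℏ²/(m_e e²) = 5.26 × 10^-11 m
Planck length: ℓ_P = √(ℏG/c³) = 1.61 × 10^-35 m
1.89 × 10^-4 × 5.26 × 10^-11 / 1.61 × 10^-35 = 6.17 × 10^20

6.17 × 10^20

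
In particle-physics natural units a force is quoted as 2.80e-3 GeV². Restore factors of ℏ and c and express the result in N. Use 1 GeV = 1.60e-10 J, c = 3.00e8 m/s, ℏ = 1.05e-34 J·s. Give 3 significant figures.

Force is [E]/[L] = [E]²/(ℏc); restore (ℏc)⁻¹.
1 GeV² → 1/(ℏc) × (1 GeV in J)² = 8.13e5 N.
Result: 2.80e-3 × 8.13e5 = 2.28e3 N.

2.28e3 N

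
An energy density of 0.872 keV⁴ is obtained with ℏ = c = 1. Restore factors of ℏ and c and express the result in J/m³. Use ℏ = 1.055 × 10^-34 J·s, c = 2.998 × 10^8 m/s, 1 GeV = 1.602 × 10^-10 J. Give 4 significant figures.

[E]/[L]³ = [E]⁴/(ℏc)³; restore (ℏc)⁻³.
1 GeV⁴ → 1/(ℏc)³ × (1 GeV in J)⁴ = 2.082 × 10^37 J/m³.
Convert the energy scale: 0.872 keV⁴ = 8.72 × 10^-25 GeV⁴.
Result: 8.72 × 10^-25 × 2.082 × 10^37 = 1.815 × 10^13 J/m³.

1.815 × 10^13 J/m³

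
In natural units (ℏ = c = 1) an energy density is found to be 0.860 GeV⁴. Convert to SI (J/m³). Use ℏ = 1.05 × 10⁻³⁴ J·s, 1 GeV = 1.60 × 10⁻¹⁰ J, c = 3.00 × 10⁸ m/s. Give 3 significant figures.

[E]/[L]³ = [E]⁴/(ℏc)³; restore (ℏc)⁻³.
1 GeV⁴ → 1/(ℏc)³ × (1 GeV in J)⁴ = 2.10 × 10³⁷ J/m³.
Result: 0.860 × 2.10 × 10³⁷ = 1.80 × 10³⁷ J/m³.

1.80 × 10³⁷ J/m³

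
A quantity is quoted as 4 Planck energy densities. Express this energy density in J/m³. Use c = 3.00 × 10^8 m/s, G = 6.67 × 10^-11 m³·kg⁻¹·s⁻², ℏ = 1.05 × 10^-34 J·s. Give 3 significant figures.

1.87 × 10^114 J/m³

One Planck energy density: u_P = c⁷/(ℏG²) = 4.68 × 10^113 J/m³.
4 × 4.68 × 10^113 J/m³ = 1.87 × 10^114 J/m³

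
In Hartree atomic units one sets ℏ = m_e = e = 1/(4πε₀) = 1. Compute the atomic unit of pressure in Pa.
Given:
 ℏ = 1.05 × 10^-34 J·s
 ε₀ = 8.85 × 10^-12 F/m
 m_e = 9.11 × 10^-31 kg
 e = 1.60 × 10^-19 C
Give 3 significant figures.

P_au = E_h/a₀³ = m_e⁴e¹⁰/((4πε₀)⁵ℏ⁸)
E_h = 4.38 × 10^-18 J
a₀ = 5.26 × 10^-11 m
E_h/a₀³ = 3.01 × 10^13 Pa

3.01 × 10^13 Pa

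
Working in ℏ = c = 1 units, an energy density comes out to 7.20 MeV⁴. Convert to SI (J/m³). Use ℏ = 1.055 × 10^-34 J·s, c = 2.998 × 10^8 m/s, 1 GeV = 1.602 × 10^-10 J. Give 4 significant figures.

1.499 × 10^26 J/m³

[E]/[L]³ = [E]⁴/(ℏc)³; restore (ℏc)⁻³.
1 GeV⁴ → 1/(ℏc)³ × (1 GeV in J)⁴ = 2.082 × 10^37 J/m³.
Convert the energy scale: 7.20 MeV⁴ = 7.20 × 10^-12 GeV⁴.
Result: 7.20 × 10^-12 × 2.082 × 10^37 = 1.499 × 10^26 J/m³.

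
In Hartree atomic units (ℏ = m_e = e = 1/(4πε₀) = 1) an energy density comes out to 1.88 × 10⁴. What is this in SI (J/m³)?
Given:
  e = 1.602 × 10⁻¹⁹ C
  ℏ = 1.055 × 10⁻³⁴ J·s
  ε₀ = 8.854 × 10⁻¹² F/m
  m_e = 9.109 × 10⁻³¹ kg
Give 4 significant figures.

5.507 × 10¹⁷ J/m³

One atomic unit of energy density: u_au = E_h/a₀³ = m_e⁴e¹⁰/((4πε₀)⁵ℏ⁸) = 2.929 × 10¹³ J/m³.
1.88 × 10⁴ × 2.929 × 10¹³ J/m³ = 5.507 × 10¹⁷ J/m³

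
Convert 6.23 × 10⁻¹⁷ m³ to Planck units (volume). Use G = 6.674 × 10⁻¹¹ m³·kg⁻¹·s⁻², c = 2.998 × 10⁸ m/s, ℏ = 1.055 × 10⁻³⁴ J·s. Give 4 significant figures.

Planck volume: V_P = (ℏG/c³)^(3/2) = 4.224 × 10⁻¹⁰⁵ m³.
6.23 × 10⁻¹⁷ / 4.224 × 10⁻¹⁰⁵ = 1.475 × 10⁸⁸

1.475 × 10⁸⁸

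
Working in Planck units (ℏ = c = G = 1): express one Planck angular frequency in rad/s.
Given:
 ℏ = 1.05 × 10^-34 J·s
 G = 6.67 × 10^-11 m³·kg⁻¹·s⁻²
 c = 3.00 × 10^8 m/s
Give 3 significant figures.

Dimensional analysis gives ω_P = √(c⁵/(ℏG)).
  = √(3.47 × 10^86)
  = 1.86 × 10^43 rad/s

1.86 × 10^43 rad/s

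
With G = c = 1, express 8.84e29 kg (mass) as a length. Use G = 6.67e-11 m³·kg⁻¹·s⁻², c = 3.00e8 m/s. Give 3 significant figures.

655 m

In G = c = 1 units mass has dimensions of length; the conversion factor is G/c².
8.84e29 kg × (G/c²) = 655 m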